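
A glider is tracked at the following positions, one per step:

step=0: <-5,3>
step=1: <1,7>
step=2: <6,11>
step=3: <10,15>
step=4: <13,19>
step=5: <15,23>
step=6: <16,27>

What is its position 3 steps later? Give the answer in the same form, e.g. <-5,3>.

<13,39>

Successive displacements: <+6,+4>, <+5,+4>, <+4,+4>, <+3,+4>, <+2,+4>, <+1,+4> — each changes by <-1,+0>.
step 7: <16,27> + <+0,+4> → <16,31>
step 8: <16,31> + <-1,+4> → <15,35>
step 9: <15,35> + <-2,+4> → <13,39>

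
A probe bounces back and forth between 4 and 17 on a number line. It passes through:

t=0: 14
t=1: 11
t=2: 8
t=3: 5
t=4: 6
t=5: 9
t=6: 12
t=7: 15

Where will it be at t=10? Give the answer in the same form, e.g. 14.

The value reflects between 4 and 17, moving 3 per step.
  step 8: 15 → 16
  step 9: 16 → 13
  step 10: 13 → 10

10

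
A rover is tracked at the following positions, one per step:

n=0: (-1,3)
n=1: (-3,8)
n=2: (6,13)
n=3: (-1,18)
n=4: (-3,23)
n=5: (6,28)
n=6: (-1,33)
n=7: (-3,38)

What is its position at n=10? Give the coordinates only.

(-3,53)

The first coordinate repeats the cycle [-1, -3, 6] with period 3; step 10 mod 3 = 1, giving -3.
The second coordinate changes by +5 each step, so at step 10 it is 3 + 10·(5) = 53.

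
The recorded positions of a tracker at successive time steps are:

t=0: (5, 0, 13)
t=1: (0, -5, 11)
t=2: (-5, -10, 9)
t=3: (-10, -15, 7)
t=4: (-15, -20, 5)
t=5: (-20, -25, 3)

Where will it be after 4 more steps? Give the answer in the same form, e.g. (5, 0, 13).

Each step adds (-5, -5, -2) to the position.
step 6: (-20, -25, 3) + (-5, -5, -2) → (-25, -30, 1)
step 7: (-25, -30, 1) + (-5, -5, -2) → (-30, -35, -1)
step 8: (-30, -35, -1) + (-5, -5, -2) → (-35, -40, -3)
step 9: (-35, -40, -3) + (-5, -5, -2) → (-40, -45, -5)

(-40, -45, -5)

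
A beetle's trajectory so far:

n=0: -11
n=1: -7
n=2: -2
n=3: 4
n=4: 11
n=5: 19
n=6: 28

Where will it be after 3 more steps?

61

First differences are +4, +5, +6, +7, +8, +9; their common second difference is +1 (constant acceleration).
step 7: 28 + 10 → 38
step 8: 38 + 11 → 49
step 9: 49 + 12 → 61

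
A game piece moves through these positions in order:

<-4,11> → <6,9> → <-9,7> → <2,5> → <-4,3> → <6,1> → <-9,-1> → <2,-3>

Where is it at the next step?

<-4,-5>

The first coordinate repeats the cycle [-4, 6, -9, 2] with period 4; step 8 mod 4 = 0, giving -4.
The second coordinate changes by -2 each step, so at step 8 it is 11 + 8·(-2) = -5.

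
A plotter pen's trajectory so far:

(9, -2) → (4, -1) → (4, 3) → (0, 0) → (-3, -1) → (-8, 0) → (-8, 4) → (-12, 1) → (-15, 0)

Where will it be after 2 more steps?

(-20, 5)

Step-to-step displacements: (-5, +1), (+0, +4), (-4, -3), (-3, -1), (-5, +1), (+0, +4), (-4, -3), (-3, -1) — a repeating cycle of length 4.
step 9: apply (-5, +1) → (-20, 1)
step 10: apply (+0, +4) → (-20, 5)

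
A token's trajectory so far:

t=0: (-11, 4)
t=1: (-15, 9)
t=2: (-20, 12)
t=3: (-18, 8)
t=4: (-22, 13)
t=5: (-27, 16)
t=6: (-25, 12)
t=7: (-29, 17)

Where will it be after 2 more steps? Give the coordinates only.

The moves between consecutive positions are (-4, +5), (-5, +3), (+2, -4), (-4, +5), (-5, +3), (+2, -4), (-4, +5); they repeat the 3-cycle [(-4, +5), (-5, +3), (+2, -4)].
step 8: apply (-5, +3) → (-34, 20)
step 9: apply (+2, -4) → (-32, 16)

(-32, 16)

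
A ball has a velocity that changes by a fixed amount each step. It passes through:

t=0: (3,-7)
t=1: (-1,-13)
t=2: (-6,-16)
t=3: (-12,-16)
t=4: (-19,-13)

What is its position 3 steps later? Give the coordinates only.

First differences are (-4,-6), (-5,-3), (-6,+0), (-7,+3); their common second difference is (-1,+3) (constant acceleration).
step 5: (-19,-13) + (-8,+6) → (-27,-7)
step 6: (-27,-7) + (-9,+9) → (-36,2)
step 7: (-36,2) + (-10,+12) → (-46,14)

(-46,14)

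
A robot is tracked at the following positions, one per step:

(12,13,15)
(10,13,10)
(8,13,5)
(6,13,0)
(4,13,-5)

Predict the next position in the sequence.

(2,13,-10)

Constant displacement of (-2,+0,-5) per step.
step 5: (4,13,-5) + (-2,+0,-5) → (2,13,-10)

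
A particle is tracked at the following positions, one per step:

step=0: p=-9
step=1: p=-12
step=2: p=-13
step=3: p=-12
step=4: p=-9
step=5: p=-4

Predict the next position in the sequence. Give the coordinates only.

First differences are -3, -1, +1, +3, +5; their common second difference is +2 (constant acceleration).
step 6: -4 + 7 → p=3

p=3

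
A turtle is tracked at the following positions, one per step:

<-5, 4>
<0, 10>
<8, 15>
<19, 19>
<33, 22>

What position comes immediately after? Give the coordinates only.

First differences are <+5, +6>, <+8, +5>, <+11, +4>, <+14, +3>; their common second difference is <+3, -1> (constant acceleration).
step 5: <33, 22> + <+17, +2> → <50, 24>

<50, 24>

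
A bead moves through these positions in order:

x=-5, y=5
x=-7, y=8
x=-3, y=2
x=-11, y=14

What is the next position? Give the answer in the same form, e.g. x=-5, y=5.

x=5, y=-10

The jumps are (-2, +3), (+4, -6), (-8, +12) — a geometric progression with ratio -2.
step 4: x=-11, y=14 + (+16, -24) → x=5, y=-10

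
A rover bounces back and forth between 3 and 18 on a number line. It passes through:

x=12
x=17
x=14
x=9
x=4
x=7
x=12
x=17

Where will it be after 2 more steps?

x=9

The value travels 5 per step and bounces off the walls at 3 and 18.
  step 8: 17 → 14
  step 9: 14 → 9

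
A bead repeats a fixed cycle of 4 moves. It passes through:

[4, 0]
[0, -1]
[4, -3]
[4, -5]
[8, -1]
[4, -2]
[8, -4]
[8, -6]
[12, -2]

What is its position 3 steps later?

Differencing gives [-4, -1], [+4, -2], [+0, -2], [+4, +4], [-4, -1], [+4, -2], [+0, -2], [+4, +4]. This is the pattern [-4, -1], [+4, -2], [+0, -2], [+4, +4] repeated.
step 9: apply [-4, -1] → [8, -3]
step 10: apply [+4, -2] → [12, -5]
step 11: apply [+0, -2] → [12, -7]

[12, -7]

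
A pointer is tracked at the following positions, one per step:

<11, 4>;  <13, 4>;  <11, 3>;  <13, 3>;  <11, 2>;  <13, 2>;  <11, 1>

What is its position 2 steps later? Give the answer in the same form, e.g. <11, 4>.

Step-to-step displacements: <+2, +0>, <-2, -1>, <+2, +0>, <-2, -1>, <+2, +0>, <-2, -1> — a repeating cycle of length 2.
step 7: apply <+2, +0> → <13, 1>
step 8: apply <-2, -1> → <11, 0>

<11, 0>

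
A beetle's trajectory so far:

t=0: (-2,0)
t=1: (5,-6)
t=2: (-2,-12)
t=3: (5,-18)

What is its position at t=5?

First: cycles through -2, 5 every 2 steps. Step 5 lands at position 1 of the cycle → 5.
Second: linear, -6 per step → -30 at step 5.

(5,-30)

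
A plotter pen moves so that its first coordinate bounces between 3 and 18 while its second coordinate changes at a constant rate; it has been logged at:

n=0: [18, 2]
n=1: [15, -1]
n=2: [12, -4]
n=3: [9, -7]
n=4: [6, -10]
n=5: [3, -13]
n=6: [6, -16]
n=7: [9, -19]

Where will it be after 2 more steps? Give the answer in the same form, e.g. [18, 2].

The first coordinate travels 3 per step and bounces off the walls at 3 and 18.
  step 8: 9 → 12
  step 9: 12 → 15
The second coordinate changes by -3 each step: at step 9 it is -25.

[15, -25]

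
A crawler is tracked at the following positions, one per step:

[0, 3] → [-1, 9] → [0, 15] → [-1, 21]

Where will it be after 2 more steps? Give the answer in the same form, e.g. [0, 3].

[-1, 33]

First: cycles through 0, -1 every 2 steps. Step 5 lands at position 1 of the cycle → -1.
Second: linear, +6 per step → 33 at step 5.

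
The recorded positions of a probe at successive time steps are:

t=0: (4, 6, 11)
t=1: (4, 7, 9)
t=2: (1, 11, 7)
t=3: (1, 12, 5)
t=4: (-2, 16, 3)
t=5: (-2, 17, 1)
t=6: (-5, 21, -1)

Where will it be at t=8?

Differencing gives (+0, +1, -2), (-3, +4, -2), (+0, +1, -2), (-3, +4, -2), (+0, +1, -2), (-3, +4, -2). This is the pattern (+0, +1, -2), (-3, +4, -2) repeated.
step 7: apply (+0, +1, -2) → (-5, 22, -3)
step 8: apply (-3, +4, -2) → (-8, 26, -5)

(-8, 26, -5)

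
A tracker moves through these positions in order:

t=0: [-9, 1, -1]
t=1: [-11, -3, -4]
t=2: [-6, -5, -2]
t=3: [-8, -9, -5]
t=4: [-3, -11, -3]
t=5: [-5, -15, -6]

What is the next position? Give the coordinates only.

The moves between consecutive positions are [-2, -4, -3], [+5, -2, +2], [-2, -4, -3], [+5, -2, +2], [-2, -4, -3]; they repeat the 2-cycle [[-2, -4, -3], [+5, -2, +2]].
step 6: apply [+5, -2, +2] → [0, -17, -4]

[0, -17, -4]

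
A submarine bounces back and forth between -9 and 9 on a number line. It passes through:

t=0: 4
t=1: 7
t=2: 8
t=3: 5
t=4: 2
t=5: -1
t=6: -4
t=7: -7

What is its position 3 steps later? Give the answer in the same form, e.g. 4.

The value travels 3 per step and bounces off the walls at -9 and 9.
  step 8: -7 → -8
  step 9: -8 → -5
  step 10: -5 → -2

-2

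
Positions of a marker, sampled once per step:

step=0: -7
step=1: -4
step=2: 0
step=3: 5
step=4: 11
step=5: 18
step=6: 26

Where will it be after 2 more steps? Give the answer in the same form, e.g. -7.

Successive displacements: +3, +4, +5, +6, +7, +8 — each changes by +1.
step 7: 26 + 9 → 35
step 8: 35 + 10 → 45

45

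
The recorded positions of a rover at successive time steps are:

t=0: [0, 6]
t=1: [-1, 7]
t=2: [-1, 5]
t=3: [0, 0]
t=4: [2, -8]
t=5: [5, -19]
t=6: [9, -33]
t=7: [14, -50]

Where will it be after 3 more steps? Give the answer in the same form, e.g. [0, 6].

First differences are [-1, +1], [+0, -2], [+1, -5], [+2, -8], [+3, -11], [+4, -14], [+5, -17]; their common second difference is [+1, -3] (constant acceleration).
step 8: [14, -50] + [+6, -20] → [20, -70]
step 9: [20, -70] + [+7, -23] → [27, -93]
step 10: [27, -93] + [+8, -26] → [35, -119]

[35, -119]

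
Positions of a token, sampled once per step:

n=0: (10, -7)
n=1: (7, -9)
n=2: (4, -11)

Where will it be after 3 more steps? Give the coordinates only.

The position changes by (-3, -2) every step.
step 3: (4, -11) + (-3, -2) → (1, -13)
step 4: (1, -13) + (-3, -2) → (-2, -15)
step 5: (-2, -15) + (-3, -2) → (-5, -17)

(-5, -17)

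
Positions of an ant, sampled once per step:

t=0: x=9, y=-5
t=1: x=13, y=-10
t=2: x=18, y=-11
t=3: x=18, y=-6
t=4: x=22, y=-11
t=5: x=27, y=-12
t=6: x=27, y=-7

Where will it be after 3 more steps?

x=36, y=-8

Step-to-step displacements: (+4, -5), (+5, -1), (+0, +5), (+4, -5), (+5, -1), (+0, +5) — a repeating cycle of length 3.
step 7: apply (+4, -5) → x=31, y=-12
step 8: apply (+5, -1) → x=36, y=-13
step 9: apply (+0, +5) → x=36, y=-8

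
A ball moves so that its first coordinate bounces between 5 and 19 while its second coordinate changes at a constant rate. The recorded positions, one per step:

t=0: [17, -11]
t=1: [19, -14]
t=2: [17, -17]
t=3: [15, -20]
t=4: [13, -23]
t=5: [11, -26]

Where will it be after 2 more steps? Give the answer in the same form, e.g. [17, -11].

The first coordinate reflects between 5 and 19, moving 2 per step.
  step 6: 11 → 9
  step 7: 9 → 7
The second coordinate changes by -3 each step: at step 7 it is -32.

[7, -32]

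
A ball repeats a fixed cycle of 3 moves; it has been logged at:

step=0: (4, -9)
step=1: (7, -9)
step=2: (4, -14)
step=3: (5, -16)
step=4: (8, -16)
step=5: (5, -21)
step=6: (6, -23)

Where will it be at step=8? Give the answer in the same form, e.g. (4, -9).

(6, -28)

Step-to-step displacements: (+3, +0), (-3, -5), (+1, -2), (+3, +0), (-3, -5), (+1, -2) — a repeating cycle of length 3.
step 7: apply (+3, +0) → (9, -23)
step 8: apply (-3, -5) → (6, -28)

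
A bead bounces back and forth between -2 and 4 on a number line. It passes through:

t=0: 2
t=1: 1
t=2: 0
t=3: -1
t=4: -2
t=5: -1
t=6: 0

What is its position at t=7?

1

The value reflects between -2 and 4, moving 1 per step.
  step 7: 0 → 1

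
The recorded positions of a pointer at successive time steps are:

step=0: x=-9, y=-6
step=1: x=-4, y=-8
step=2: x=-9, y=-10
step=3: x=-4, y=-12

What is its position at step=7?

x=-4, y=-20

The x coordinate repeats the cycle [-9, -4] with period 2; step 7 mod 2 = 1, giving -4.
The y coordinate changes by -2 each step, so at step 7 it is -6 + 7·(-2) = -20.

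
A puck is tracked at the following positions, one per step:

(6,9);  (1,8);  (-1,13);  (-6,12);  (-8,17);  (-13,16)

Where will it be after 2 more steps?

The moves between consecutive positions are (-5,-1), (-2,+5), (-5,-1), (-2,+5), (-5,-1); they repeat the 2-cycle [(-5,-1), (-2,+5)].
step 6: apply (-2,+5) → (-15,21)
step 7: apply (-5,-1) → (-20,20)

(-20,20)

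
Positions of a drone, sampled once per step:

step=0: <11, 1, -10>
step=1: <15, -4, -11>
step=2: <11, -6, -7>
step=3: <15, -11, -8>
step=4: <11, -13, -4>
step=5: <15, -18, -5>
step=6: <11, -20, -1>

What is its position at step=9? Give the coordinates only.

Differencing gives <+4, -5, -1>, <-4, -2, +4>, <+4, -5, -1>, <-4, -2, +4>, <+4, -5, -1>, <-4, -2, +4>. This is the pattern <+4, -5, -1>, <-4, -2, +4> repeated.
step 7: apply <+4, -5, -1> → <15, -25, -2>
step 8: apply <-4, -2, +4> → <11, -27, 2>
step 9: apply <+4, -5, -1> → <15, -32, 1>

<15, -32, 1>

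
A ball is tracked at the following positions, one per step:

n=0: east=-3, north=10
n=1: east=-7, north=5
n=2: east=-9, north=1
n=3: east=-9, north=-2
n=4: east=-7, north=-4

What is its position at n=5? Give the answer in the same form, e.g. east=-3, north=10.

east=-3, north=-5

Taking differences between consecutive positions: (-4, -5), (-2, -4), (+0, -3), (+2, -2). These grow by (+2, +1) each step.
step 5: east=-7, north=-4 + (+4, -1) → east=-3, north=-5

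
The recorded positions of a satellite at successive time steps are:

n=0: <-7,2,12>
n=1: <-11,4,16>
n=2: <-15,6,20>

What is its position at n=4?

The position changes by <-4,+2,+4> every step.
step 3: <-15,6,20> + <-4,+2,+4> → <-19,8,24>
step 4: <-19,8,24> + <-4,+2,+4> → <-23,10,28>

<-23,10,28>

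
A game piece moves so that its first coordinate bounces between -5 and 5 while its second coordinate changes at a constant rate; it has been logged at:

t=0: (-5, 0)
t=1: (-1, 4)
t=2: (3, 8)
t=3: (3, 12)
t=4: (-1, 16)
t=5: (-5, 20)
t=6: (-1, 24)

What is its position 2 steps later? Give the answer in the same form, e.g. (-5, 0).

The first coordinate travels 4 per step and bounces off the walls at -5 and 5.
  step 7: -1 → 3
  step 8: 3 → 3
The second coordinate changes by +4 each step: at step 8 it is 32.

(3, 32)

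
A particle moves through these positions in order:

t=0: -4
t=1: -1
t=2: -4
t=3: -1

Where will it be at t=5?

Step-to-step displacements: +3, -3, +3; each is -1× the previous.
step 4: -1 − 3 → -4
step 5: -4 + 3 → -1

-1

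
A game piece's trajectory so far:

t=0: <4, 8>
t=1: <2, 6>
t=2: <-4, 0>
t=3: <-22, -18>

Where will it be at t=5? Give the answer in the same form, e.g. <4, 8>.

Consecutive displacements <-2, -2>, <-6, -6>, <-18, -18> scale by a factor of 3 each step.
step 4: <-22, -18> + <-54, -54> → <-76, -72>
step 5: <-76, -72> + <-162, -162> → <-238, -234>

<-238, -234>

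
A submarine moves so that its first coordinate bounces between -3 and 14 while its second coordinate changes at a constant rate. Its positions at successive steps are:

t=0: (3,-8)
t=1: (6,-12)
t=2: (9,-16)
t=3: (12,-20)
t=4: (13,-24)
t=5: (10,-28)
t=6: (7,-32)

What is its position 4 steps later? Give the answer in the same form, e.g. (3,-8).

The first coordinate travels 3 per step and bounces off the walls at -3 and 14.
  step 7: 7 → 4
  step 8: 4 → 1
  step 9: 1 → -2
  step 10: -2 → -1
The second coordinate changes by -4 each step: at step 10 it is -48.

(-1,-48)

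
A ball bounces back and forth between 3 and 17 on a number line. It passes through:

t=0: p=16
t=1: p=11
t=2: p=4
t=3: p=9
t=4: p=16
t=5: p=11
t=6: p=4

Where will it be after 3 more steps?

The value travels 7 per step and bounces off the walls at 3 and 17.
  step 7: 4 → 9
  step 8: 9 → 16
  step 9: 16 → 11

p=11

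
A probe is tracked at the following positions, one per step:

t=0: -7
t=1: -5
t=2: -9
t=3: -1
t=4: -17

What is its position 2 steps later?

Step-to-step displacements: +2, -4, +8, -16; each is -2× the previous.
step 5: -17 + 32 → 15
step 6: 15 − 64 → -49

-49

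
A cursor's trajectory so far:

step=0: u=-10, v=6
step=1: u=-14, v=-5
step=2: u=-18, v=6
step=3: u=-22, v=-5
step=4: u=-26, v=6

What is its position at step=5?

u=-30, v=-5

The u coordinate changes by -4 each step, so at step 5 it is -10 + 5·(-4) = -30.
The v coordinate repeats the cycle [6, -5] with period 2; step 5 mod 2 = 1, giving -5.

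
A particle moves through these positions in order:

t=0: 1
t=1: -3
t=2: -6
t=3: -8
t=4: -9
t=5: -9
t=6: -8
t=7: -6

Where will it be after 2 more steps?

Successive displacements: -4, -3, -2, -1, +0, +1, +2 — each changes by +1.
step 8: -6 + 3 → -3
step 9: -3 + 4 → 1

1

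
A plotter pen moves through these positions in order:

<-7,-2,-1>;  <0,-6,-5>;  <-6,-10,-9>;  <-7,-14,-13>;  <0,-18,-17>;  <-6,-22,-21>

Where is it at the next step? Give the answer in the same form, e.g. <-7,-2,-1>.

<-7,-26,-25>

The first coordinate repeats the cycle [-7, 0, -6] with period 3; step 6 mod 3 = 0, giving -7.
The second coordinate changes by -4 each step, so at step 6 it is -2 + 6·(-4) = -26.
The third coordinate changes by -4 each step, so at step 6 it is -1 + 6·(-4) = -25.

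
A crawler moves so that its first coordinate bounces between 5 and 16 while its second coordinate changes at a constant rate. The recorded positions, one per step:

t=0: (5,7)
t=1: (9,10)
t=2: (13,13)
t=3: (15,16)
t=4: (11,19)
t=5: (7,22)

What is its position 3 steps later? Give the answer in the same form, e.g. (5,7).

(15,31)

The first coordinate reflects between 5 and 16, moving 4 per step.
  step 6: 7 → 7
  step 7: 7 → 11
  step 8: 11 → 15
The second coordinate changes by +3 each step: at step 8 it is 31.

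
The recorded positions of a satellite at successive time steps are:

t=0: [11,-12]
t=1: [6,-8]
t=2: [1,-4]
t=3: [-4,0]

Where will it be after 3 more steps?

The position changes by [-5,+4] every step.
step 4: [-4,0] + [-5,+4] → [-9,4]
step 5: [-9,4] + [-5,+4] → [-14,8]
step 6: [-14,8] + [-5,+4] → [-19,12]

[-19,12]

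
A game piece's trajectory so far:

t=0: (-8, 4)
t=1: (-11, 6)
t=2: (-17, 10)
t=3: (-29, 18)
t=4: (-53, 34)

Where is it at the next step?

(-101, 66)

Consecutive displacements (-3, +2), (-6, +4), (-12, +8), (-24, +16) scale by a factor of 2 each step.
step 5: (-53, 34) + (-48, +32) → (-101, 66)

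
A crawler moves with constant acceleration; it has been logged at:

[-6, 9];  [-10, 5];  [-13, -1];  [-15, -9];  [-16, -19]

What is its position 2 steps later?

[-15, -45]

First differences are [-4, -4], [-3, -6], [-2, -8], [-1, -10]; their common second difference is [+1, -2] (constant acceleration).
step 5: [-16, -19] + [+0, -12] → [-16, -31]
step 6: [-16, -31] + [+1, -14] → [-15, -45]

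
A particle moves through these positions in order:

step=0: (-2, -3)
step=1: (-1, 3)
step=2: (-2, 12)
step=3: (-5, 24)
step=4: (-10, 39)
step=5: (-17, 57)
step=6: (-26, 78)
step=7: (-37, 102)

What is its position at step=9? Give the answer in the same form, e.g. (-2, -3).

(-65, 159)

Taking differences between consecutive positions: (+1, +6), (-1, +9), (-3, +12), (-5, +15), (-7, +18), (-9, +21), (-11, +24). These grow by (-2, +3) each step.
step 8: (-37, 102) + (-13, +27) → (-50, 129)
step 9: (-50, 129) + (-15, +30) → (-65, 159)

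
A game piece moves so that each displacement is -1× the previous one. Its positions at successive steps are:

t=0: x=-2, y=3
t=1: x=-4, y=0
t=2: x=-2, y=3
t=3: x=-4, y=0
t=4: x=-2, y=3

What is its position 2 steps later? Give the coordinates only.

x=-2, y=3

Step-to-step displacements: (-2, -3), (+2, +3), (-2, -3), (+2, +3); each is -1× the previous.
step 5: x=-2, y=3 + (-2, -3) → x=-4, y=0
step 6: x=-4, y=0 + (+2, +3) → x=-2, y=3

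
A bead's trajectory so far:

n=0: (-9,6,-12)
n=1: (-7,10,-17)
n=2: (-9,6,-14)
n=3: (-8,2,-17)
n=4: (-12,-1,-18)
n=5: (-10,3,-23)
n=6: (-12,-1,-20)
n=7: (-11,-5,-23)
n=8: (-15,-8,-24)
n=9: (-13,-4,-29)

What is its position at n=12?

Step-to-step displacements: (+2,+4,-5), (-2,-4,+3), (+1,-4,-3), (-4,-3,-1), (+2,+4,-5), (-2,-4,+3), (+1,-4,-3), (-4,-3,-1), (+2,+4,-5) — a repeating cycle of length 4.
step 10: apply (-2,-4,+3) → (-15,-8,-26)
step 11: apply (+1,-4,-3) → (-14,-12,-29)
step 12: apply (-4,-3,-1) → (-18,-15,-30)

(-18,-15,-30)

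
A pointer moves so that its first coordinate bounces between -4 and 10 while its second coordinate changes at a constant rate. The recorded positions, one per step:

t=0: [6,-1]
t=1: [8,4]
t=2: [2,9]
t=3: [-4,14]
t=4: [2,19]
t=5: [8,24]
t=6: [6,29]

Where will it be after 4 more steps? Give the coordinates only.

The first coordinate travels 6 per step and bounces off the walls at -4 and 10.
  step 7: 6 → 0
  step 8: 0 → -2
  step 9: -2 → 4
  step 10: 4 → 10
The second coordinate changes by +5 each step: at step 10 it is 49.

[10,49]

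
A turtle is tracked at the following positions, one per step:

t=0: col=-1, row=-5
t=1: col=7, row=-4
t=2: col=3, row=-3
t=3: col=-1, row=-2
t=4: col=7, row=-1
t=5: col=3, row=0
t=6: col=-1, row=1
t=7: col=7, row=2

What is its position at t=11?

The col coordinate repeats the cycle [-1, 7, 3] with period 3; step 11 mod 3 = 2, giving 3.
The row coordinate changes by +1 each step, so at step 11 it is -5 + 11·(1) = 6.

col=3, row=6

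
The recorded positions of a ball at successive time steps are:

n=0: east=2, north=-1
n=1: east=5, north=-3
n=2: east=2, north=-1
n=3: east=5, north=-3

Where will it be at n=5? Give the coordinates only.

The jumps are (+3, -2), (-3, +2), (+3, -2) — a geometric progression with ratio -1.
step 4: east=5, north=-3 + (-3, +2) → east=2, north=-1
step 5: east=2, north=-1 + (+3, -2) → east=5, north=-3

east=5, north=-3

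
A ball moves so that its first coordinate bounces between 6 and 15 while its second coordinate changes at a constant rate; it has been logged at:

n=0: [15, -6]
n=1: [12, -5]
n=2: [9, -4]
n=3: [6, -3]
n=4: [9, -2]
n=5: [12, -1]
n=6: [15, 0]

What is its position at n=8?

[9, 2]

The first coordinate travels 3 per step and bounces off the walls at 6 and 15.
  step 7: 15 → 12
  step 8: 12 → 9
The second coordinate changes by +1 each step: at step 8 it is 2.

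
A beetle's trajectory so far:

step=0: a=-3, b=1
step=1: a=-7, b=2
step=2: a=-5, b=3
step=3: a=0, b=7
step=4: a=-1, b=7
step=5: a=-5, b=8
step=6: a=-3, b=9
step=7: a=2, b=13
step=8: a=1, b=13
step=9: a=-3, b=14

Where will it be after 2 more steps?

a=4, b=19

Step-to-step displacements: (-4, +1), (+2, +1), (+5, +4), (-1, +0), (-4, +1), (+2, +1), (+5, +4), (-1, +0), (-4, +1) — a repeating cycle of length 4.
step 10: apply (+2, +1) → a=-1, b=15
step 11: apply (+5, +4) → a=4, b=19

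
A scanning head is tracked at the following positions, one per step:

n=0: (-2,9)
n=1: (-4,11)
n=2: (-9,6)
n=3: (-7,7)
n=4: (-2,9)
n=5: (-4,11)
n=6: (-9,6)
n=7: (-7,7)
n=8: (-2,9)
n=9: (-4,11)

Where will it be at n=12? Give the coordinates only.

Step-to-step displacements: (-2,+2), (-5,-5), (+2,+1), (+5,+2), (-2,+2), (-5,-5), (+2,+1), (+5,+2), (-2,+2) — a repeating cycle of length 4.
step 10: apply (-5,-5) → (-9,6)
step 11: apply (+2,+1) → (-7,7)
step 12: apply (+5,+2) → (-2,9)

(-2,9)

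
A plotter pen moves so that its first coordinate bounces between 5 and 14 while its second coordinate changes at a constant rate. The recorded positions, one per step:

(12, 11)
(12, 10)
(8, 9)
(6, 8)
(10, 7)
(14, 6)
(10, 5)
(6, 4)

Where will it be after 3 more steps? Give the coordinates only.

The first coordinate travels 4 per step and bounces off the walls at 5 and 14.
  step 8: 6 → 8
  step 9: 8 → 12
  step 10: 12 → 12
The second coordinate changes by -1 each step: at step 10 it is 1.

(12, 1)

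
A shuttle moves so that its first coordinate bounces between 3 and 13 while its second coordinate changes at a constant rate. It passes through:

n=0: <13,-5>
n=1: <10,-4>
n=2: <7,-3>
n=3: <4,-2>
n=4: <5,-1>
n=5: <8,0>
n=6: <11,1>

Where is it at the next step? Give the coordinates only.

<12,2>

The first coordinate reflects between 3 and 13, moving 3 per step.
  step 7: 11 → 12
The second coordinate changes by +1 each step: at step 7 it is 2.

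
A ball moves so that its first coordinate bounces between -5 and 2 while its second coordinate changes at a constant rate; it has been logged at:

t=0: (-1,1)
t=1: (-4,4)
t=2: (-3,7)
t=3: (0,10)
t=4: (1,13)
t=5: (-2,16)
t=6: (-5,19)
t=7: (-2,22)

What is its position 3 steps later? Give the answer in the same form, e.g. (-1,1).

(-3,31)

The first coordinate reflects between -5 and 2, moving 3 per step.
  step 8: -2 → 1
  step 9: 1 → 0
  step 10: 0 → -3
The second coordinate changes by +3 each step: at step 10 it is 31.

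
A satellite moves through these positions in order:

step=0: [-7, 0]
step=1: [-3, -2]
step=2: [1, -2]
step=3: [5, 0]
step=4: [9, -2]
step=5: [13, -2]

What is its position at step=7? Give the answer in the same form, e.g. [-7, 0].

[21, -2]

First: linear, +4 per step → 21 at step 7.
Second: cycles through 0, -2, -2 every 3 steps. Step 7 lands at position 1 of the cycle → -2.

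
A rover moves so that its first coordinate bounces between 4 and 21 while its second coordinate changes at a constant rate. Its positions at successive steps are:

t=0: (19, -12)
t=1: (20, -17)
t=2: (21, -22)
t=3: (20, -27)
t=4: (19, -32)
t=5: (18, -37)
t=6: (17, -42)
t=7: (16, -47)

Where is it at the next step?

The first coordinate travels 1 per step and bounces off the walls at 4 and 21.
  step 8: 16 → 15
The second coordinate changes by -5 each step: at step 8 it is -52.

(15, -52)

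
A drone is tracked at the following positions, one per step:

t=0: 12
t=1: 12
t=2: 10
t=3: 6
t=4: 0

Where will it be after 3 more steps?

-30

Successive displacements: +0, -2, -4, -6 — each changes by -2.
step 5: 0 − 8 → -8
step 6: -8 − 10 → -18
step 7: -18 − 12 → -30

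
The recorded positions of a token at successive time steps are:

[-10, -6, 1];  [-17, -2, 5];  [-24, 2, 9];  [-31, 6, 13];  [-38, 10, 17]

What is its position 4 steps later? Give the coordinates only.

[-66, 26, 33]

Constant displacement of [-7, +4, +4] per step.
step 5: [-38, 10, 17] + [-7, +4, +4] → [-45, 14, 21]
step 6: [-45, 14, 21] + [-7, +4, +4] → [-52, 18, 25]
step 7: [-52, 18, 25] + [-7, +4, +4] → [-59, 22, 29]
step 8: [-59, 22, 29] + [-7, +4, +4] → [-66, 26, 33]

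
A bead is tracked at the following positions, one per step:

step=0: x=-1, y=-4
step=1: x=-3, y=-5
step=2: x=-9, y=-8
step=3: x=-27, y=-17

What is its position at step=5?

Step-to-step displacements: (-2, -1), (-6, -3), (-18, -9); each is 3× the previous.
step 4: x=-27, y=-17 + (-54, -27) → x=-81, y=-44
step 5: x=-81, y=-44 + (-162, -81) → x=-243, y=-125

x=-243, y=-125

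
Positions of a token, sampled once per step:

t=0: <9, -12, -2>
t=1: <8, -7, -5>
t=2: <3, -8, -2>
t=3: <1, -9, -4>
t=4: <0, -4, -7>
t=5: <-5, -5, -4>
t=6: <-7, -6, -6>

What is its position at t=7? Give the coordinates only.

<-8, -1, -9>

The moves between consecutive positions are <-1, +5, -3>, <-5, -1, +3>, <-2, -1, -2>, <-1, +5, -3>, <-5, -1, +3>, <-2, -1, -2>; they repeat the 3-cycle [<-1, +5, -3>, <-5, -1, +3>, <-2, -1, -2>].
step 7: apply <-1, +5, -3> → <-8, -1, -9>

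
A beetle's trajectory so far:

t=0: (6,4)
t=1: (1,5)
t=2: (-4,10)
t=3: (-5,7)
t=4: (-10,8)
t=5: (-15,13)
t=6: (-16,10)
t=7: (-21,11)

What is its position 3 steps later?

(-32,14)

The moves between consecutive positions are (-5,+1), (-5,+5), (-1,-3), (-5,+1), (-5,+5), (-1,-3), (-5,+1); they repeat the 3-cycle [(-5,+1), (-5,+5), (-1,-3)].
step 8: apply (-5,+5) → (-26,16)
step 9: apply (-1,-3) → (-27,13)
step 10: apply (-5,+1) → (-32,14)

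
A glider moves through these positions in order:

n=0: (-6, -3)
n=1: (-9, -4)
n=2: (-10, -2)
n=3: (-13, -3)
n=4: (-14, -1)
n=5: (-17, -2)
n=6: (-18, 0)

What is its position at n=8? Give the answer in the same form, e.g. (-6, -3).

Step-to-step displacements: (-3, -1), (-1, +2), (-3, -1), (-1, +2), (-3, -1), (-1, +2) — a repeating cycle of length 2.
step 7: apply (-3, -1) → (-21, -1)
step 8: apply (-1, +2) → (-22, 1)

(-22, 1)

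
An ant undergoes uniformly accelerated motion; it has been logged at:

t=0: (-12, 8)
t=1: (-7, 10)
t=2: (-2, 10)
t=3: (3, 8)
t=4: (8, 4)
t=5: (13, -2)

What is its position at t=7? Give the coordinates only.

Successive displacements: (+5, +2), (+5, +0), (+5, -2), (+5, -4), (+5, -6) — each changes by (+0, -2).
step 6: (13, -2) + (+5, -8) → (18, -10)
step 7: (18, -10) + (+5, -10) → (23, -20)

(23, -20)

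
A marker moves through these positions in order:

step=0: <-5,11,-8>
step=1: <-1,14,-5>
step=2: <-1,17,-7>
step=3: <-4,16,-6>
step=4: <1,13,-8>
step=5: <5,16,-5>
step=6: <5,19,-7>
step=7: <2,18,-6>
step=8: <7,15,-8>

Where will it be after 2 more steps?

Step-to-step displacements: <+4,+3,+3>, <+0,+3,-2>, <-3,-1,+1>, <+5,-3,-2>, <+4,+3,+3>, <+0,+3,-2>, <-3,-1,+1>, <+5,-3,-2> — a repeating cycle of length 4.
step 9: apply <+4,+3,+3> → <11,18,-5>
step 10: apply <+0,+3,-2> → <11,21,-7>

<11,21,-7>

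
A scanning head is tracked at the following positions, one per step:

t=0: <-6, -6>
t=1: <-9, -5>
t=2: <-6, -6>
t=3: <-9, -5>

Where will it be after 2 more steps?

The jumps are <-3, +1>, <+3, -1>, <-3, +1> — a geometric progression with ratio -1.
step 4: <-9, -5> + <+3, -1> → <-6, -6>
step 5: <-6, -6> + <-3, +1> → <-9, -5>

<-9, -5>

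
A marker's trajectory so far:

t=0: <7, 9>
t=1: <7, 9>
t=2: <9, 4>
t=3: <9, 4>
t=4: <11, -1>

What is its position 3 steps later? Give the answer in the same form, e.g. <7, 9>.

<13, -6>

The moves between consecutive positions are <+0, +0>, <+2, -5>, <+0, +0>, <+2, -5>; they repeat the 2-cycle [<+0, +0>, <+2, -5>].
step 5: apply <+0, +0> → <11, -1>
step 6: apply <+2, -5> → <13, -6>
step 7: apply <+0, +0> → <13, -6>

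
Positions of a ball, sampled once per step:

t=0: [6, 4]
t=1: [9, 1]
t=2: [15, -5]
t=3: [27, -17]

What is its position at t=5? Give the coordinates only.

The jumps are [+3, -3], [+6, -6], [+12, -12] — a geometric progression with ratio 2.
step 4: [27, -17] + [+24, -24] → [51, -41]
step 5: [51, -41] + [+48, -48] → [99, -89]

[99, -89]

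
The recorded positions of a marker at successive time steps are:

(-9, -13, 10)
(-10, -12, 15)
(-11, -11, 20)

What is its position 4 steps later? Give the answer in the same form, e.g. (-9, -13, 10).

(-15, -7, 40)

Constant displacement of (-1, +1, +5) per step.
step 3: (-11, -11, 20) + (-1, +1, +5) → (-12, -10, 25)
step 4: (-12, -10, 25) + (-1, +1, +5) → (-13, -9, 30)
step 5: (-13, -9, 30) + (-1, +1, +5) → (-14, -8, 35)
step 6: (-14, -8, 35) + (-1, +1, +5) → (-15, -7, 40)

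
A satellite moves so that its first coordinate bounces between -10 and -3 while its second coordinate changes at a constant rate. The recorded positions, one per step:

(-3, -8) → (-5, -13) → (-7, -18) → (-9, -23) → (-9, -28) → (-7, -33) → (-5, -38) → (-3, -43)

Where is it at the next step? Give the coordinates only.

The first coordinate travels 2 per step and bounces off the walls at -10 and -3.
  step 8: -3 → -5
The second coordinate changes by -5 each step: at step 8 it is -48.

(-5, -48)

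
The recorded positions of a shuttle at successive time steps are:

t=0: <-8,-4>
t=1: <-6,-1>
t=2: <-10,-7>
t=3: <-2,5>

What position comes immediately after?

The jumps are <+2,+3>, <-4,-6>, <+8,+12> — a geometric progression with ratio -2.
step 4: <-2,5> + <-16,-24> → <-18,-19>

<-18,-19>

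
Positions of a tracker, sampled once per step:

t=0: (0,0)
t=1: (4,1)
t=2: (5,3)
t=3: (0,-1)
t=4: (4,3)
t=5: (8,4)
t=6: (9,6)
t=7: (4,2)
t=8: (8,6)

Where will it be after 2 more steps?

Differencing gives (+4,+1), (+1,+2), (-5,-4), (+4,+4), (+4,+1), (+1,+2), (-5,-4), (+4,+4). This is the pattern (+4,+1), (+1,+2), (-5,-4), (+4,+4) repeated.
step 9: apply (+4,+1) → (12,7)
step 10: apply (+1,+2) → (13,9)

(13,9)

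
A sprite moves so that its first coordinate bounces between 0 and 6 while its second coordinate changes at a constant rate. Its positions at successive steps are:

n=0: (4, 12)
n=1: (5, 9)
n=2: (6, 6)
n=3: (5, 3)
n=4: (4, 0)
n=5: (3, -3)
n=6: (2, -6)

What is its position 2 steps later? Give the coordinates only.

The first coordinate travels 1 per step and bounces off the walls at 0 and 6.
  step 7: 2 → 1
  step 8: 1 → 0
The second coordinate changes by -3 each step: at step 8 it is -12.

(0, -12)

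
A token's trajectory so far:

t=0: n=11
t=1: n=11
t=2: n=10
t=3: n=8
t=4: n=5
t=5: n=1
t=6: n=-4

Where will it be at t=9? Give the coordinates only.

n=-25

Taking differences between consecutive positions: +0, -1, -2, -3, -4, -5. These grow by -1 each step.
step 7: -4 − 6 → n=-10
step 8: -10 − 7 → n=-17
step 9: -17 − 8 → n=-25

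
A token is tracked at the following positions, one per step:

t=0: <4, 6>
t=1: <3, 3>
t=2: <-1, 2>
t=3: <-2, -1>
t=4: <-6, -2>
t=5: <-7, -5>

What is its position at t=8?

Differencing gives <-1, -3>, <-4, -1>, <-1, -3>, <-4, -1>, <-1, -3>. This is the pattern <-1, -3>, <-4, -1> repeated.
step 6: apply <-4, -1> → <-11, -6>
step 7: apply <-1, -3> → <-12, -9>
step 8: apply <-4, -1> → <-16, -10>

<-16, -10>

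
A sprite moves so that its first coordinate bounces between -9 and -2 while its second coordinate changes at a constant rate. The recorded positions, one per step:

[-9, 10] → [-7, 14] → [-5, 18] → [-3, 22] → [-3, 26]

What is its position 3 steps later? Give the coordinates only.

[-9, 38]

The first coordinate reflects between -9 and -2, moving 2 per step.
  step 5: -3 → -5
  step 6: -5 → -7
  step 7: -7 → -9
The second coordinate changes by +4 each step: at step 7 it is 38.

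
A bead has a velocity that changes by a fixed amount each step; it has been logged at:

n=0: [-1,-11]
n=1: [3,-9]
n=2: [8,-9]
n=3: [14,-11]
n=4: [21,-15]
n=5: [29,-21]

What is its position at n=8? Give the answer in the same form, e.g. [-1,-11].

[59,-51]

First differences are [+4,+2], [+5,+0], [+6,-2], [+7,-4], [+8,-6]; their common second difference is [+1,-2] (constant acceleration).
step 6: [29,-21] + [+9,-8] → [38,-29]
step 7: [38,-29] + [+10,-10] → [48,-39]
step 8: [48,-39] + [+11,-12] → [59,-51]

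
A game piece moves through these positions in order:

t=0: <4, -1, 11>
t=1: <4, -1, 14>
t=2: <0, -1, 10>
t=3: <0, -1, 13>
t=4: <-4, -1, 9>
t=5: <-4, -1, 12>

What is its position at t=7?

<-8, -1, 11>

The moves between consecutive positions are <+0, +0, +3>, <-4, +0, -4>, <+0, +0, +3>, <-4, +0, -4>, <+0, +0, +3>; they repeat the 2-cycle [<+0, +0, +3>, <-4, +0, -4>].
step 6: apply <-4, +0, -4> → <-8, -1, 8>
step 7: apply <+0, +0, +3> → <-8, -1, 11>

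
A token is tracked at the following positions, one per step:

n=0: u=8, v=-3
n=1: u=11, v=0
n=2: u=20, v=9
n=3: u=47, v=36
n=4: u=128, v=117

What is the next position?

u=371, v=360

The jumps are (+3, +3), (+9, +9), (+27, +27), (+81, +81) — a geometric progression with ratio 3.
step 5: u=128, v=117 + (+243, +243) → u=371, v=360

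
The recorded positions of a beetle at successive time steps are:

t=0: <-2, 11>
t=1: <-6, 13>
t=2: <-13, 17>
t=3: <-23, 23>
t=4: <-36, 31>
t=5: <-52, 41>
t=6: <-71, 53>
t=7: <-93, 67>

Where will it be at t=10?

<-177, 121>

Taking differences between consecutive positions: <-4, +2>, <-7, +4>, <-10, +6>, <-13, +8>, <-16, +10>, <-19, +12>, <-22, +14>. These grow by <-3, +2> each step.
step 8: <-93, 67> + <-25, +16> → <-118, 83>
step 9: <-118, 83> + <-28, +18> → <-146, 101>
step 10: <-146, 101> + <-31, +20> → <-177, 121>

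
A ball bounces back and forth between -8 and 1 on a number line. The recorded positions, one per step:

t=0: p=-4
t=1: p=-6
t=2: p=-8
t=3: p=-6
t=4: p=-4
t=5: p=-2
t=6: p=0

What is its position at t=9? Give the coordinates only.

p=-4

The value reflects between -8 and 1, moving 2 per step.
  step 7: 0 → 0
  step 8: 0 → -2
  step 9: -2 → -4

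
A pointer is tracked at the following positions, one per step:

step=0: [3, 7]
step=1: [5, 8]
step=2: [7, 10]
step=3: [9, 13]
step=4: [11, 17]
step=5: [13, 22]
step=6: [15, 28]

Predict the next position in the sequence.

First differences are [+2, +1], [+2, +2], [+2, +3], [+2, +4], [+2, +5], [+2, +6]; their common second difference is [+0, +1] (constant acceleration).
step 7: [15, 28] + [+2, +7] → [17, 35]

[17, 35]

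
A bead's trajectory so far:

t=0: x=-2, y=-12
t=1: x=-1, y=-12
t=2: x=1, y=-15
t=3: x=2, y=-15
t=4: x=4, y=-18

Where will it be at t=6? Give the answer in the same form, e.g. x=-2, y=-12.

x=7, y=-21

The moves between consecutive positions are (+1,+0), (+2,-3), (+1,+0), (+2,-3); they repeat the 2-cycle [(+1,+0), (+2,-3)].
step 5: apply (+1,+0) → x=5, y=-18
step 6: apply (+2,-3) → x=7, y=-21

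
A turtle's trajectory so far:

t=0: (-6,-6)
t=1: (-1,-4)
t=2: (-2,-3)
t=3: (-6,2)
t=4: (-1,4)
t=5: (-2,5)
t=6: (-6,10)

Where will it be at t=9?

The moves between consecutive positions are (+5,+2), (-1,+1), (-4,+5), (+5,+2), (-1,+1), (-4,+5); they repeat the 3-cycle [(+5,+2), (-1,+1), (-4,+5)].
step 7: apply (+5,+2) → (-1,12)
step 8: apply (-1,+1) → (-2,13)
step 9: apply (-4,+5) → (-6,18)

(-6,18)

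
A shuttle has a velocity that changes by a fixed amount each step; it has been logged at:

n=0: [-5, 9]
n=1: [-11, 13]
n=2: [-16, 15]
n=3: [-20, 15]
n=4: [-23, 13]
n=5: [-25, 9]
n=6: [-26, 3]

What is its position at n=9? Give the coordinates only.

Taking differences between consecutive positions: [-6, +4], [-5, +2], [-4, +0], [-3, -2], [-2, -4], [-1, -6]. These grow by [+1, -2] each step.
step 7: [-26, 3] + [+0, -8] → [-26, -5]
step 8: [-26, -5] + [+1, -10] → [-25, -15]
step 9: [-25, -15] + [+2, -12] → [-23, -27]

[-23, -27]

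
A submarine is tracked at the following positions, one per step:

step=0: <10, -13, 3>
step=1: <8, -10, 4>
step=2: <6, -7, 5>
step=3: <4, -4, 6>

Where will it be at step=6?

<-2, 5, 9>

The position changes by <-2, +3, +1> every step.
step 4: <4, -4, 6> + <-2, +3, +1> → <2, -1, 7>
step 5: <2, -1, 7> + <-2, +3, +1> → <0, 2, 8>
step 6: <0, 2, 8> + <-2, +3, +1> → <-2, 5, 9>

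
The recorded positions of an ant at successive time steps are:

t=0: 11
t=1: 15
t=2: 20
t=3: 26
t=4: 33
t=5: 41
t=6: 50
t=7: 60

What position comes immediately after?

71

First differences are +4, +5, +6, +7, +8, +9, +10; their common second difference is +1 (constant acceleration).
step 8: 60 + 11 → 71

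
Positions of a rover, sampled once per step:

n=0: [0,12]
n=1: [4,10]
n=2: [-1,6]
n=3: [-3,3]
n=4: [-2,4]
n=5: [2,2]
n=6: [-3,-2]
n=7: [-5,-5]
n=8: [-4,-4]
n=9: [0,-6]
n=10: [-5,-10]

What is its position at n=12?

[-6,-12]

The moves between consecutive positions are [+4,-2], [-5,-4], [-2,-3], [+1,+1], [+4,-2], [-5,-4], [-2,-3], [+1,+1], [+4,-2], [-5,-4]; they repeat the 4-cycle [[+4,-2], [-5,-4], [-2,-3], [+1,+1]].
step 11: apply [-2,-3] → [-7,-13]
step 12: apply [+1,+1] → [-6,-12]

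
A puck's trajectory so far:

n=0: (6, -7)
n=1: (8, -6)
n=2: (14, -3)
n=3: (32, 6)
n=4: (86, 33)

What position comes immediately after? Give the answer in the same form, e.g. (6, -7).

(248, 114)

Step-to-step displacements: (+2, +1), (+6, +3), (+18, +9), (+54, +27); each is 3× the previous.
step 5: (86, 33) + (+162, +81) → (248, 114)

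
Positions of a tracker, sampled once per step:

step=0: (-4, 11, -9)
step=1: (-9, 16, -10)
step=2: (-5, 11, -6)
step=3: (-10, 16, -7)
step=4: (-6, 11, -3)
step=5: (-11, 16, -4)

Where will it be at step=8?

(-8, 11, 3)

Step-to-step displacements: (-5, +5, -1), (+4, -5, +4), (-5, +5, -1), (+4, -5, +4), (-5, +5, -1) — a repeating cycle of length 2.
step 6: apply (+4, -5, +4) → (-7, 11, 0)
step 7: apply (-5, +5, -1) → (-12, 16, -1)
step 8: apply (+4, -5, +4) → (-8, 11, 3)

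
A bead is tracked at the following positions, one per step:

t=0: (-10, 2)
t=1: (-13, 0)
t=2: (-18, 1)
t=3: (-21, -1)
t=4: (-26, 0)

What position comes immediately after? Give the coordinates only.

Differencing gives (-3, -2), (-5, +1), (-3, -2), (-5, +1). This is the pattern (-3, -2), (-5, +1) repeated.
step 5: apply (-3, -2) → (-29, -2)

(-29, -2)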